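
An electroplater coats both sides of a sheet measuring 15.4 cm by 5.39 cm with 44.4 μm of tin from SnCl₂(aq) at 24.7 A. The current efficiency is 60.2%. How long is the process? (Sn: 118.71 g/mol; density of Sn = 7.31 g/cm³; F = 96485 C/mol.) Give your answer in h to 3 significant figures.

0.164 h

Plated area = 2 × 15.4 × 5.39 = 166.0 cm²
Volume = 166.0 × 44.4×10⁻⁴ cm = 0.7370 cm³
m(Sn) = 0.7370 × 7.31 = 5.387 g
n(Sn) = 5.387 / 118.71 = 0.04538 mol; n(e⁻) = 2 × 0.04538 = 0.09076 mol
Q = 0.09076 × 96485 / 0.602 = 14550 C
t = 14550 / 24.7 = 589.1 s = 0.164 h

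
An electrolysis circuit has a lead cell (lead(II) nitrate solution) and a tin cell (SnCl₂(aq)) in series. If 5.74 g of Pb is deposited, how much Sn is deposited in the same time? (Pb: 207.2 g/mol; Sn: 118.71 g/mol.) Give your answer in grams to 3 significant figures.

3.29 g

n(Pb) = 5.74 / 207.2 = 0.02770 mol
Pb²⁺ + 2e⁻ → Pb, so n(e⁻) = 2 × 0.02770 = 0.05540 mol
In series, the same 0.05540 mol of electrons flows through the second cell.
Sn²⁺ + 2e⁻ → Sn, so n(Sn) = 0.05540 / 2 = 0.02770 mol
m(Sn) = 0.02770 × 118.71 = 3.29 g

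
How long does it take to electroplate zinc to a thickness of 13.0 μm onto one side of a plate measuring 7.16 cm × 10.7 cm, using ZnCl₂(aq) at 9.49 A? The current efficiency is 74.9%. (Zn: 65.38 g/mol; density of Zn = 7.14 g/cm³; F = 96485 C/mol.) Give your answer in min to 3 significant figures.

Plated area = 7.16 × 10.7 = 76.61 cm²
Volume = 76.61 × 13.0×10⁻⁴ cm = 0.09959 cm³
m(Zn) = 0.09959 × 7.14 = 0.7111 g
n(Zn) = 0.7111 / 65.38 = 0.01088 mol; n(e⁻) = 2 × 0.01088 = 0.02176 mol
Q = 0.02176 × 96485 / 0.749 = 2803 C
t = 2803 / 9.49 = 295.4 s = 4.92 min

4.92 min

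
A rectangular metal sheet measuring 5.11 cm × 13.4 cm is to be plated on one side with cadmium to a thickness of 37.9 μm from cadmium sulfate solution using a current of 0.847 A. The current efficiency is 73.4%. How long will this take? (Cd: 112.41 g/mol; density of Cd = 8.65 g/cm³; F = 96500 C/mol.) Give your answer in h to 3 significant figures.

1.72 h

Plated area = 5.11 × 13.4 = 68.47 cm²
Volume = 68.47 × 37.9×10⁻⁴ cm = 0.2595 cm³
m(Cd) = 0.2595 × 8.65 = 2.245 g
n(Cd) = 2.245 / 112.41 = 0.01997 mol; n(e⁻) = 2 × 0.01997 = 0.03994 mol
Q = 0.03994 × 96500 / 0.734 = 5251 C
t = 5251 / 0.847 = 6200 s = 1.72 h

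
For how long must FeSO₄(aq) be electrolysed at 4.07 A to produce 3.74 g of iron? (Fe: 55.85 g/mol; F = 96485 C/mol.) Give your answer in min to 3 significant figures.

n(Fe) = 3.74 / 55.85 = 0.06697 mol
Fe²⁺ + 2e⁻ → Fe, so n(e⁻) = 2 × 0.06697 = 0.1339 mol
Q = 0.1339 × 96485 = 12920 C
t = Q / I = 12920 / 4.07 = 3174 s = 52.9 min

52.9 min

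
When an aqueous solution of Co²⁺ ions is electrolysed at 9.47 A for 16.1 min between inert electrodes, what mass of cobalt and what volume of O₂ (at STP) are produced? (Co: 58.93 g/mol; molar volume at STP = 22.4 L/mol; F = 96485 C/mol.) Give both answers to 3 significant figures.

2.79 g Co; 0.531 L O₂

Q = 9.47 × 966 = 9148 C; n(e⁻) = 9148 / 96485 = 0.09481 mol
Cathode: Co²⁺ + 2e⁻ → Co → n(Co) = 0.09481/2 = 0.04741 mol → 2.79 g
Anode: 2H₂O → O₂ + 4H⁺ + 4e⁻ → n(O₂) = 0.09481/4 = 0.02370 mol → 0.531 L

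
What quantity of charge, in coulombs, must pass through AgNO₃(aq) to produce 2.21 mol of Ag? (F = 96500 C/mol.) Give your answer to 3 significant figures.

2.13×10^5 C

Ag⁺ + e⁻ → Ag, so n(e⁻) = 1 × 2.21 = 2.210 mol
Q = 2.210 × 96500 = 2.133×10^5 C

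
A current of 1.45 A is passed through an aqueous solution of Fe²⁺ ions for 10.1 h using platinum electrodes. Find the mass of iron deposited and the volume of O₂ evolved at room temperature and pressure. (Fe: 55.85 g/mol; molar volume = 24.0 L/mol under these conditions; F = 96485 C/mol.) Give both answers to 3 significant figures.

Q = 1.45 × 36360 = 52720 C; n(e⁻) = 52720 / 96485 = 0.5464 mol
Cathode: Fe²⁺ + 2e⁻ → Fe → n(Fe) = 0.5464/2 = 0.2732 mol → 15.3 g
Anode: 2H₂O → O₂ + 4H⁺ + 4e⁻ → n(O₂) = 0.5464/4 = 0.1366 mol → 3.28 L

15.3 g Fe; 3.28 L O₂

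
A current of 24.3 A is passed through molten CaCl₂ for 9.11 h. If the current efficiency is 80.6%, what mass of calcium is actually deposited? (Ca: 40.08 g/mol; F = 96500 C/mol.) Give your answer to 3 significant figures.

Q = 24.3 × 32796 = 7.969×10^5 C
n(e⁻) = 7.969×10^5 / 96500 = 8.258 mol
Ca²⁺ + 2e⁻ → Ca, so theoretical m(Ca) = 4.129 × 40.08 = 165.5 g
Actual mass = 80.6% × 165.5 = 133 g

133 g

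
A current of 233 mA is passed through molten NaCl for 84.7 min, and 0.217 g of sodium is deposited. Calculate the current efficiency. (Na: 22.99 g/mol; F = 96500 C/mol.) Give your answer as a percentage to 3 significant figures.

Q = 0.233 × 5082 = 1184 C
n(e⁻) = 1184 / 96500 = 0.01227 mol
Na⁺ + e⁻ → Na, so theoretical n(Na) = 0.01227 mol → 0.2821 g
Efficiency = 0.217 / 0.2821 = 0.7692 = 76.9%

76.9%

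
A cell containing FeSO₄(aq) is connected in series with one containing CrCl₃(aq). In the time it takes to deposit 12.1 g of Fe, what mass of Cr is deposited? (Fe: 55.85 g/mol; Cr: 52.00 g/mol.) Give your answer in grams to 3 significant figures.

7.51 g

n(Fe) = 12.1 / 55.85 = 0.2167 mol
Fe²⁺ + 2e⁻ → Fe, so n(e⁻) = 2 × 0.2167 = 0.4334 mol
In series, the same 0.4334 mol of electrons flows through the second cell.
Cr³⁺ + 3e⁻ → Cr, so n(Cr) = 0.4334 / 3 = 0.1445 mol
m(Cr) = 0.1445 × 52.00 = 7.51 g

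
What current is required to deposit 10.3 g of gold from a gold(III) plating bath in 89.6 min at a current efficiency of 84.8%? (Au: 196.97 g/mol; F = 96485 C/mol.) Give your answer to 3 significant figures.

3.32 A

n(Au) = 10.3 / 196.97 = 0.05229 mol
Au³⁺ + 3e⁻ → Au, so n(e⁻) = 3 × 0.05229 = 0.1569 mol
Q = 0.1569 × 96485 / 0.848 = 17850 C
I = Q / t = 17850 / 5376 s = 3.32 A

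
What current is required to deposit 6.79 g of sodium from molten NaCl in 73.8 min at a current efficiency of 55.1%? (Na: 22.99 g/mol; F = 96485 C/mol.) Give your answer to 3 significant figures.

11.7 A

n(Na) = 6.79 / 22.99 = 0.2953 mol
Na⁺ + e⁻ → Na, so n(e⁻) = 0.2953 mol
Q = 0.2953 × 96485 / 0.551 = 51710 C
I = Q / t = 51710 / 4428 s = 11.7 A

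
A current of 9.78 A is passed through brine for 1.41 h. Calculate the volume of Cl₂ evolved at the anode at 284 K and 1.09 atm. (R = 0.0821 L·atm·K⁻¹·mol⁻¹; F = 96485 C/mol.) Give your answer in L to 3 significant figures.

Charge passed = 9.78 × 5076 = 49640 C
n(e⁻) = 49640 / 96485 = 0.5145 mol
2Cl⁻ → Cl₂ + 2e⁻, so n(Cl₂) = 0.5145 / 2 = 0.2573 mol
V = nRT/P = 0.2573 × 0.0821 × 284 / 1.09 = 5.504 L

5.50 L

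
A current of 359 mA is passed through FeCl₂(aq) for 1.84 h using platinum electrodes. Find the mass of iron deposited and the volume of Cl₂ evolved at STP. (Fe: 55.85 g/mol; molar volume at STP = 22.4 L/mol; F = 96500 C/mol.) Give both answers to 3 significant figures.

Q = 0.359 × 6624 = 2378 C; n(e⁻) = 2378 / 96500 = 0.02464 mol
Cathode: Fe²⁺ + 2e⁻ → Fe → n(Fe) = 0.02464/2 = 0.01232 mol → 0.688 g
Anode: 2Cl⁻ → Cl₂ + 2e⁻ → n(Cl₂) = 0.02464/2 = 0.01232 mol → 0.276 L

0.688 g Fe; 0.276 L Cl₂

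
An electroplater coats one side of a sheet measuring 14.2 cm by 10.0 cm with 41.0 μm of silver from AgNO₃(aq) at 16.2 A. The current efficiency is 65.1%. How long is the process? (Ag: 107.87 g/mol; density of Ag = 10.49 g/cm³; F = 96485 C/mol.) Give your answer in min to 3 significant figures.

8.63 min

Plated area = 14.2 × 10.0 = 142.0 cm²
Volume = 142.0 × 41.0×10⁻⁴ cm = 0.5822 cm³
m(Ag) = 0.5822 × 10.49 = 6.107 g
n(Ag) = 6.107 / 107.87 = 0.05661 mol; n(e⁻) = 0.05661 mol
Q = 0.05661 × 96485 / 0.651 = 8390 C
t = 8390 / 16.2 = 517.9 s = 8.63 min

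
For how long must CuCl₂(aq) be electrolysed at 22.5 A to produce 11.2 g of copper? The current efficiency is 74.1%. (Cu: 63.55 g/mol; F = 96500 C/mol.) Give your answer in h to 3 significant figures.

n(Cu) = 11.2 / 63.55 = 0.1762 mol
Cu²⁺ + 2e⁻ → Cu, so n(e⁻) = 2 × 0.1762 = 0.3524 mol
Q = 0.3524 × 96500 / 0.741 = 45890 C
t = Q / I = 45890 / 22.5 = 2040 s = 0.567 h

0.567 h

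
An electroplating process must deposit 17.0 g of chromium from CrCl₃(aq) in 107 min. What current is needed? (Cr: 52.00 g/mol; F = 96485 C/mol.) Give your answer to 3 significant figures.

n(Cr) = 17.0 / 52.00 = 0.3269 mol
Cr³⁺ + 3e⁻ → Cr, so n(e⁻) = 3 × 0.3269 = 0.9807 mol
Q = 0.9807 × 96485 = 94620 C
I = Q / t = 94620 / 6420 s = 14.7 A

14.7 A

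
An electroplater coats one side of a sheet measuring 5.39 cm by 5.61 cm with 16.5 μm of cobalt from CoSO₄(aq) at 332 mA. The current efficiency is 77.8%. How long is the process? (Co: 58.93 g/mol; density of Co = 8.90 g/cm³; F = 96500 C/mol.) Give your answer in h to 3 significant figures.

1.56 h

Plated area = 5.39 × 5.61 = 30.24 cm²
Volume = 30.24 × 16.5×10⁻⁴ cm = 0.04990 cm³
m(Co) = 0.04990 × 8.90 = 0.4441 g
n(Co) = 0.4441 / 58.93 = 0.007536 mol; n(e⁻) = 2 × 0.007536 = 0.01507 mol
Q = 0.01507 × 96500 / 0.778 = 1869 C
t = 1869 / 0.332 = 5630 s = 1.56 h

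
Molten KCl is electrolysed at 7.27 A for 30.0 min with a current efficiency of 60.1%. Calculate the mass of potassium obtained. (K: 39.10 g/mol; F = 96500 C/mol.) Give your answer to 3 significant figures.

3.19 g

Q = 7.27 × 1800 = 13090 C
n(e⁻) = 13090 / 96500 = 0.1356 mol
K⁺ + e⁻ → K, so theoretical m(K) = 0.1356 × 39.10 = 5.302 g
Actual mass = 60.1% × 5.302 = 3.19 g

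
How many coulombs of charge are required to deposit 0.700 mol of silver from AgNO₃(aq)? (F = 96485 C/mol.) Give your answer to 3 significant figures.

Ag⁺ + e⁻ → Ag, so n(e⁻) = 1 × 0.700 = 0.7000 mol
Q = 0.7000 × 96485 = 67540 C

67500 C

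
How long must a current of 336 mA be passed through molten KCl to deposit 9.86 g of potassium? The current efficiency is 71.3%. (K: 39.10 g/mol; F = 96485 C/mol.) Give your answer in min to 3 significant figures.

1690 min

n(K) = 9.86 / 39.10 = 0.2522 mol
K⁺ + e⁻ → K, so n(e⁻) = 0.2522 mol
Q = 0.2522 × 96485 / 0.713 = 34130 C
t = Q / I = 34130 / 0.336 = 1.016×10^5 s = 1690 min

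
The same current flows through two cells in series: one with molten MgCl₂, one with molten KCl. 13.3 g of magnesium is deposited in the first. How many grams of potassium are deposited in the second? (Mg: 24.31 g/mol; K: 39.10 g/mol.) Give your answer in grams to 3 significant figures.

n(Mg) = 13.3 / 24.31 = 0.5471 mol
Mg²⁺ + 2e⁻ → Mg, so n(e⁻) = 2 × 0.5471 = 1.094 mol
Same current for the same time ⇒ same n(e⁻) = 1.094 mol in both cells.
K⁺ + e⁻ → K, so n(K) = 1.094 mol
m(K) = 1.094 × 39.10 = 42.8 g

42.8 g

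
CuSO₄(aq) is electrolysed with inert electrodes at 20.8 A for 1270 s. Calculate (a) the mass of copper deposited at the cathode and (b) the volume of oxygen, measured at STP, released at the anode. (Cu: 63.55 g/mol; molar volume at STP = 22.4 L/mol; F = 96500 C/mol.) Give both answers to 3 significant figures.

8.70 g Cu; 1.53 L O₂

Q = 20.8 × 1270 = 26420 C; n(e⁻) = 26420 / 96500 = 0.2738 mol
Cathode: Cu²⁺ + 2e⁻ → Cu → n(Cu) = 0.2738/2 = 0.1369 mol → 8.70 g
Anode: 2H₂O → O₂ + 4H⁺ + 4e⁻ → n(O₂) = 0.2738/4 = 0.06845 mol → 1.53 L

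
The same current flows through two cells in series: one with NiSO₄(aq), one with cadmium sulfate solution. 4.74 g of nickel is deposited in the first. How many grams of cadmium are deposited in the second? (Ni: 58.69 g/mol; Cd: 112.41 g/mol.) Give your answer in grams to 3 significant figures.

9.08 g

n(Ni) = 4.74 / 58.69 = 0.08076 mol
Ni²⁺ + 2e⁻ → Ni, so n(e⁻) = 2 × 0.08076 = 0.1615 mol
The cells are in series, so the same charge (and hence the same n(e⁻) = 0.1615 mol) passes through both.
Cd²⁺ + 2e⁻ → Cd, so n(Cd) = 0.1615 / 2 = 0.08075 mol
m(Cd) = 0.08075 × 112.41 = 9.08 g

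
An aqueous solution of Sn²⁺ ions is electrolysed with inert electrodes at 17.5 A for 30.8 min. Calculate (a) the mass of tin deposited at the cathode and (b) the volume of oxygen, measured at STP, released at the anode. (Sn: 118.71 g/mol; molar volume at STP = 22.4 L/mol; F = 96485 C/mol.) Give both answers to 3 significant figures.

Q = 17.5 × 1848 = 32340 C; n(e⁻) = 32340 / 96485 = 0.3352 mol
Cathode: Sn²⁺ + 2e⁻ → Sn → n(Sn) = 0.3352/2 = 0.1676 mol → 19.9 g
Anode: 2H₂O → O₂ + 4H⁺ + 4e⁻ → n(O₂) = 0.3352/4 = 0.08380 mol → 1.88 L

19.9 g Sn; 1.88 L O₂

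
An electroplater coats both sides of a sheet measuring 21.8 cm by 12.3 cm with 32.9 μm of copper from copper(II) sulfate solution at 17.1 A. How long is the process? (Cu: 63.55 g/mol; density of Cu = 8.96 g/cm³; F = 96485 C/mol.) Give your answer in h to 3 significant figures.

Plated area = 2 × 21.8 × 12.3 = 536.3 cm²
Volume = 536.3 × 32.9×10⁻⁴ cm = 1.764 cm³
m(Cu) = 1.764 × 8.96 = 15.81 g
n(Cu) = 15.81 / 63.55 = 0.2488 mol; n(e⁻) = 2 × 0.2488 = 0.4976 mol
Q = 0.4976 × 96485 = 48010 C
t = 48010 / 17.1 = 2808 s = 0.780 h

0.780 h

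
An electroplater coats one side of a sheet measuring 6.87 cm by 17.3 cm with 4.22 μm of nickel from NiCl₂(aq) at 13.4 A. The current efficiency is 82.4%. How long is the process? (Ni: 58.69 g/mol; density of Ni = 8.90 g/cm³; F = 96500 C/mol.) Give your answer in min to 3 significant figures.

Plated area = 6.87 × 17.3 = 118.9 cm²
Volume = 118.9 × 4.22×10⁻⁴ cm = 0.05018 cm³
m(Ni) = 0.05018 × 8.90 = 0.4466 g
n(Ni) = 0.4466 / 58.69 = 0.007609 mol; n(e⁻) = 2 × 0.007609 = 0.01522 mol
Q = 0.01522 × 96500 / 0.824 = 1782 C
t = 1782 / 13.4 = 133.0 s = 2.22 min

2.22 min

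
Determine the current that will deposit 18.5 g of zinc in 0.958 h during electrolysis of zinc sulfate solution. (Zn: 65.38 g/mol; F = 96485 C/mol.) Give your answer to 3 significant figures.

n(Zn) = 18.5 / 65.38 = 0.2830 mol
Zn²⁺ + 2e⁻ → Zn, so n(e⁻) = 2 × 0.2830 = 0.5660 mol
Q = 0.5660 × 96485 = 54610 C
I = Q / t = 54610 / 3448.8 s = 15.8 A

15.8 A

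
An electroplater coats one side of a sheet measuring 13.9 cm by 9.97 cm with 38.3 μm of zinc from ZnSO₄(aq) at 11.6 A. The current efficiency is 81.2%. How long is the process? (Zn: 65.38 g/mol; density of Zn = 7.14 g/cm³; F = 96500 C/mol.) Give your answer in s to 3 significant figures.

Plated area = 13.9 × 9.97 = 138.6 cm²
Volume = 138.6 × 38.3×10⁻⁴ cm = 0.5308 cm³
m(Zn) = 0.5308 × 7.14 = 3.790 g
n(Zn) = 3.790 / 65.38 = 0.05797 mol; n(e⁻) = 2 × 0.05797 = 0.1159 mol
Q = 0.1159 × 96500 / 0.812 = 13770 C
t = 13770 / 11.6 = 1187 s

1190 s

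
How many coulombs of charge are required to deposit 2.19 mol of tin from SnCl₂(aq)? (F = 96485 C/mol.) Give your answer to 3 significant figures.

4.23×10^5 C

Sn²⁺ + 2e⁻ → Sn, so n(e⁻) = 2 × 2.19 = 4.380 mol
Q = 4.380 × 96485 = 4.226×10^5 C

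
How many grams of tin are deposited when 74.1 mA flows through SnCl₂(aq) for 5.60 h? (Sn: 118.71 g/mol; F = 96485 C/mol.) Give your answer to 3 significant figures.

0.919 g

Q = It = 0.0741 × 20160 = 1494 C
Moles of electrons = 1494 / 96485 = 0.01548 mol
Sn²⁺ + 2e⁻ → Sn, so n(Sn) = 0.01548 / 2 = 0.007740 mol
m = 0.007740 × 118.71 = 0.919 g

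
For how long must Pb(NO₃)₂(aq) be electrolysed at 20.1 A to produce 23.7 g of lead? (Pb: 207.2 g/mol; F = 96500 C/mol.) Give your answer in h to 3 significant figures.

n(Pb) = 23.7 / 207.2 = 0.1144 mol
Pb²⁺ + 2e⁻ → Pb, so n(e⁻) = 2 × 0.1144 = 0.2288 mol
Q = 0.2288 × 96500 = 22080 C
t = Q / I = 22080 / 20.1 = 1099 s = 0.305 h

0.305 h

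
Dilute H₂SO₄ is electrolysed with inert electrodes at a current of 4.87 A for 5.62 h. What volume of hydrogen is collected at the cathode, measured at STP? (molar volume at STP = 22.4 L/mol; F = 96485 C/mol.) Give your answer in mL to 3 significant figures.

Charge passed = 4.87 × 20232 = 98530 C
Moles of electrons = 98530 / 96485 = 1.021 mol
2H⁺ + 2e⁻ → H₂, so n(H₂) = 1.021 / 2 = 0.5105 mol
V = 0.5105 × 22.4 = 11.44 L
= 11400 mL

11400 mL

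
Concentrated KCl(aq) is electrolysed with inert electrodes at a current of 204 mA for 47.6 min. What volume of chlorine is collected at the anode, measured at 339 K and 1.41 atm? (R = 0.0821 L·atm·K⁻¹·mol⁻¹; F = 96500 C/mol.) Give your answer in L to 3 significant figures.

Q = It = 0.204 × 2856 = 582.6 C
n(e⁻) = 582.6 / 96500 = 0.006037 mol
2Cl⁻ → Cl₂ + 2e⁻, so n(Cl₂) = 0.006037 / 2 = 0.003019 mol
V = nRT/P = 0.003019 × 0.0821 × 339 / 1.41 = 0.05959 L

0.0596 L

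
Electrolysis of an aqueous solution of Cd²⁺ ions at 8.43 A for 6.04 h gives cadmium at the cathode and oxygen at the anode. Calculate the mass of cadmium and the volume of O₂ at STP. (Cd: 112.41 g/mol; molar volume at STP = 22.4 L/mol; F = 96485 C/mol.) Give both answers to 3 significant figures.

107 g Cd; 10.6 L O₂

Q = 8.43 × 21744 = 1.833×10^5 C; n(e⁻) = 1.833×10^5 / 96485 = 1.900 mol
Cathode: Cd²⁺ + 2e⁻ → Cd → n(Cd) = 1.900/2 = 0.9500 mol → 107 g
Anode: 2H₂O → O₂ + 4H⁺ + 4e⁻ → n(O₂) = 1.900/4 = 0.4750 mol → 10.6 L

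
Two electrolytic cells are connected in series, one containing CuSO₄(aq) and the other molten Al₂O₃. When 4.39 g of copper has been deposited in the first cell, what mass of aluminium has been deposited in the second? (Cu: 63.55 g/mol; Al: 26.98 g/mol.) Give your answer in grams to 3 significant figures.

1.24 g

n(Cu) = 4.39 / 63.55 = 0.06908 mol
Cu²⁺ + 2e⁻ → Cu, so n(e⁻) = 2 × 0.06908 = 0.1382 mol
The cells are in series, so the same charge (and hence the same n(e⁻) = 0.1382 mol) passes through both.
Al³⁺ + 3e⁻ → Al, so n(Al) = 0.1382 / 3 = 0.04607 mol
m(Al) = 0.04607 × 26.98 = 1.24 g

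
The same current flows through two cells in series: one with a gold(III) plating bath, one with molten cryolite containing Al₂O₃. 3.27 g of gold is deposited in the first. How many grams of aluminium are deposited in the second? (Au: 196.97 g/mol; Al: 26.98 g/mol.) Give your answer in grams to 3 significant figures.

n(Au) = 3.27 / 196.97 = 0.01660 mol
Au³⁺ + 3e⁻ → Au, so n(e⁻) = 3 × 0.01660 = 0.04980 mol
The cells are in series, so the same charge (and hence the same n(e⁻) = 0.04980 mol) passes through both.
Al³⁺ + 3e⁻ → Al, so n(Al) = 0.04980 / 3 = 0.01660 mol
m(Al) = 0.01660 × 26.98 = 0.448 g

0.448 g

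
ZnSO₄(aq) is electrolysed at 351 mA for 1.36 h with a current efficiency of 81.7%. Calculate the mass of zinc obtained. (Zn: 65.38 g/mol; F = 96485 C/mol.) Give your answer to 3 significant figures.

0.476 g

Q = 0.351 × 4896 = 1718 C
n(e⁻) = 1718 / 96485 = 0.01781 mol
Zn²⁺ + 2e⁻ → Zn, so theoretical m(Zn) = 0.008905 × 65.38 = 0.5822 g
Actual mass = 81.7% × 0.5822 = 0.476 g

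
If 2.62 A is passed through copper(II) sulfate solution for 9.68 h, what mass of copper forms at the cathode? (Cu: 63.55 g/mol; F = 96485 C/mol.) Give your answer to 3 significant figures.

Q = It = 2.62 × 34848 = 91300 C
n(e⁻) = Q/F = 91300/96485 = 0.9463 mol
Cu²⁺ + 2e⁻ → Cu, so n(Cu) = 0.9463 / 2 = 0.4732 mol
m = 0.4732 × 63.55 = 30.1 g

30.1 g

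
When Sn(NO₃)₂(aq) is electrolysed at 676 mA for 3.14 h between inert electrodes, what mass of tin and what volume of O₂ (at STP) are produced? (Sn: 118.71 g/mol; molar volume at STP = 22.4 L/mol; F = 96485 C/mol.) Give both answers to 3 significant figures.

4.70 g Sn; 0.444 L O₂

Q = 0.676 × 11304 = 7642 C; n(e⁻) = 7642 / 96485 = 0.07920 mol
Cathode: Sn²⁺ + 2e⁻ → Sn → n(Sn) = 0.07920/2 = 0.03960 mol → 4.70 g
Anode: 2H₂O → O₂ + 4H⁺ + 4e⁻ → n(O₂) = 0.07920/4 = 0.01980 mol → 0.444 L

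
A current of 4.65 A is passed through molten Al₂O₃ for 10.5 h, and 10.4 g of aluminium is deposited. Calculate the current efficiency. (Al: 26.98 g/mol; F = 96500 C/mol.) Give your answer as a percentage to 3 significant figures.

Q = 4.65 × 37800 = 1.758×10^5 C
n(e⁻) = 1.758×10^5 / 96500 = 1.822 mol
Al³⁺ + 3e⁻ → Al, so theoretical n(Al) = 0.6073 mol → 16.38 g
Efficiency = 10.4 / 16.38 = 0.6349 = 63.5%

63.5%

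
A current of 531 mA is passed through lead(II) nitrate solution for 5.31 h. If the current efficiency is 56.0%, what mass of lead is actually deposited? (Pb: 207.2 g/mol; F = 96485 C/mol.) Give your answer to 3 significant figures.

Q = 0.531 × 19116 = 10150 C
n(e⁻) = 10150 / 96485 = 0.1052 mol
Pb²⁺ + 2e⁻ → Pb, so theoretical m(Pb) = 0.05260 × 207.2 = 10.90 g
Actual mass = 56.0% × 10.90 = 6.10 g

6.10 g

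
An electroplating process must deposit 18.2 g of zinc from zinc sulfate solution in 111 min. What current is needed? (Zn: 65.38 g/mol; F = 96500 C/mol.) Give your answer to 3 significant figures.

8.07 A

n(Zn) = 18.2 / 65.38 = 0.2784 mol
Zn²⁺ + 2e⁻ → Zn, so n(e⁻) = 2 × 0.2784 = 0.5568 mol
Q = 0.5568 × 96500 = 53730 C
I = Q / t = 53730 / 6660 s = 8.07 A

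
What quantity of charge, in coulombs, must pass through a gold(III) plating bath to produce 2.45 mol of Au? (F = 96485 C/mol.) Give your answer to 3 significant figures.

7.09×10^5 C

Au³⁺ + 3e⁻ → Au, so n(e⁻) = 3 × 2.45 = 7.350 mol
Q = 7.350 × 96485 = 7.092×10^5 C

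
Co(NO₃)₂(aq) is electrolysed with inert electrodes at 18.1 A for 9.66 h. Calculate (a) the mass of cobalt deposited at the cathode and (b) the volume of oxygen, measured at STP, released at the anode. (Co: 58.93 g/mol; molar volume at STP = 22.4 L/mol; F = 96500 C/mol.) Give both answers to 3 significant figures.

192 g Co; 36.5 L O₂

Q = 18.1 × 34776 = 6.294×10^5 C; n(e⁻) = 6.294×10^5 / 96500 = 6.522 mol
Cathode: Co²⁺ + 2e⁻ → Co → n(Co) = 6.522/2 = 3.261 mol → 192 g
Anode: 2H₂O → O₂ + 4H⁺ + 4e⁻ → n(O₂) = 6.522/4 = 1.631 mol → 36.5 L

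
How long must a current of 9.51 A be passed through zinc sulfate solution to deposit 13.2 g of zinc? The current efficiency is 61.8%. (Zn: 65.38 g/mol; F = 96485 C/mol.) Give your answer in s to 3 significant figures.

6630 s

n(Zn) = 13.2 / 65.38 = 0.2019 mol
Zn²⁺ + 2e⁻ → Zn, so n(e⁻) = 2 × 0.2019 = 0.4038 mol
Q = 0.4038 × 96485 / 0.618 = 63040 C
t = Q / I = 63040 / 9.51 = 6629 s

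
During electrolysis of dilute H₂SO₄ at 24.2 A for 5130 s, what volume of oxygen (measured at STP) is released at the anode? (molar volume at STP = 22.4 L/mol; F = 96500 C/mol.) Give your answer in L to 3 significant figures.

Q = It = 24.2 × 5130 = 1.241×10^5 C
n(e⁻) = Q/F = 1.241×10^5/96500 = 1.286 mol
2H₂O → O₂ + 4H⁺ + 4e⁻, so n(O₂) = 1.286 / 4 = 0.3215 mol
V = 0.3215 × 22.4 = 7.202 L

7.20 L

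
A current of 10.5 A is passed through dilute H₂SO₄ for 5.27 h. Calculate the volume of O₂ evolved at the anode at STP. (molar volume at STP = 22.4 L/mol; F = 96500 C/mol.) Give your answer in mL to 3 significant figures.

11600 mL

Charge passed = 10.5 × 18972 = 1.992×10^5 C
n(e⁻) = 1.992×10^5 / 96500 = 2.064 mol
2H₂O → O₂ + 4H⁺ + 4e⁻, so n(O₂) = 2.064 / 4 = 0.5160 mol
V = 0.5160 × 22.4 = 11.56 L
= 11600 mL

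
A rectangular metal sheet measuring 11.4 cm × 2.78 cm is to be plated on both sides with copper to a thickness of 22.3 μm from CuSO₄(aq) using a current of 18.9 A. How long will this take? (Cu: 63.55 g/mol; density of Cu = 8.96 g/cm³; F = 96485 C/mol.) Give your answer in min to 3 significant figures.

Plated area = 2 × 11.4 × 2.78 = 63.38 cm²
Volume = 63.38 × 22.3×10⁻⁴ cm = 0.1413 cm³
m(Cu) = 0.1413 × 8.96 = 1.266 g
n(Cu) = 1.266 / 63.55 = 0.01992 mol; n(e⁻) = 2 × 0.01992 = 0.03984 mol
Q = 0.03984 × 96485 = 3844 C
t = 3844 / 18.9 = 203.4 s = 3.39 min

3.39 min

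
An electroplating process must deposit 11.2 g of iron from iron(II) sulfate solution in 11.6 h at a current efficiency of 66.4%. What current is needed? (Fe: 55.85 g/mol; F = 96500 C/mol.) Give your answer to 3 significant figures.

n(Fe) = 11.2 / 55.85 = 0.2005 mol
Fe²⁺ + 2e⁻ → Fe, so n(e⁻) = 2 × 0.2005 = 0.4010 mol
Q = 0.4010 × 96500 / 0.664 = 58280 C
I = Q / t = 58280 / 41760 s = 1.40 A

1.40 A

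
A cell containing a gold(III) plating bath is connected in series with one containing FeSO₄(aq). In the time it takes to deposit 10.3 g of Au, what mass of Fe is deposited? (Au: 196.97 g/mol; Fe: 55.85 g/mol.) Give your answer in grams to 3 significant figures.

4.38 g

n(Au) = 10.3 / 196.97 = 0.05229 mol
Au³⁺ + 3e⁻ → Au, so n(e⁻) = 3 × 0.05229 = 0.1569 mol
Since the cells are in series, n(e⁻) in the Fe cell is also 0.1569 mol.
Fe²⁺ + 2e⁻ → Fe, so n(Fe) = 0.1569 / 2 = 0.07845 mol
m(Fe) = 0.07845 × 55.85 = 4.38 g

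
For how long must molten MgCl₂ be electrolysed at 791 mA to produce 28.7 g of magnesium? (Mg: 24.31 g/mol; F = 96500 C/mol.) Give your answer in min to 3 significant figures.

n(Mg) = 28.7 / 24.31 = 1.181 mol
Mg²⁺ + 2e⁻ → Mg, so n(e⁻) = 2 × 1.181 = 2.362 mol
Q = 2.362 × 96500 = 2.279×10^5 C
t = Q / I = 2.279×10^5 / 0.791 = 2.881×10^5 s = 4800 min

4800 min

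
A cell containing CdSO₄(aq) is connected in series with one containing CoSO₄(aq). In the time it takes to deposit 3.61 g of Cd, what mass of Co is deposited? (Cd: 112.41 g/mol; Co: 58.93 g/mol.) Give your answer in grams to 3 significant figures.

1.89 g

n(Cd) = 3.61 / 112.41 = 0.03211 mol
Cd²⁺ + 2e⁻ → Cd, so n(e⁻) = 2 × 0.03211 = 0.06422 mol
Same current for the same time ⇒ same n(e⁻) = 0.06422 mol in both cells.
Co²⁺ + 2e⁻ → Co, so n(Co) = 0.06422 / 2 = 0.03211 mol
m(Co) = 0.03211 × 58.93 = 1.89 g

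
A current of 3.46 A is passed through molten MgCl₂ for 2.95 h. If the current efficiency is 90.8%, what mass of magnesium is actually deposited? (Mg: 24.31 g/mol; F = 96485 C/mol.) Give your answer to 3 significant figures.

Q = 3.46 × 10620 = 36750 C
n(e⁻) = 36750 / 96485 = 0.3809 mol
Mg²⁺ + 2e⁻ → Mg, so theoretical m(Mg) = 0.1905 × 24.31 = 4.631 g
Actual mass = 90.8% × 4.631 = 4.20 g

4.20 g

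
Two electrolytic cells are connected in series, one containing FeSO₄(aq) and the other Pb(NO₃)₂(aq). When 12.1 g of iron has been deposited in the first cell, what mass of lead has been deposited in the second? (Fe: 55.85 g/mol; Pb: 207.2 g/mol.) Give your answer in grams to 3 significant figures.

n(Fe) = 12.1 / 55.85 = 0.2167 mol
Fe²⁺ + 2e⁻ → Fe, so n(e⁻) = 2 × 0.2167 = 0.4334 mol
Since the cells are in series, n(e⁻) in the Pb cell is also 0.4334 mol.
Pb²⁺ + 2e⁻ → Pb, so n(Pb) = 0.4334 / 2 = 0.2167 mol
m(Pb) = 0.2167 × 207.2 = 44.9 g

44.9 g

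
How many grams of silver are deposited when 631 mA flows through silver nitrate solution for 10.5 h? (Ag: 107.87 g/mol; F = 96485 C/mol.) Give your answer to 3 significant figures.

26.7 g

Charge passed = 0.631 × 37800 = 23850 C
n(e⁻) = 23850 / 96485 = 0.2472 mol
Ag⁺ + e⁻ → Ag, so n(Ag) = 0.2472 mol
m = 0.2472 × 107.87 = 26.7 g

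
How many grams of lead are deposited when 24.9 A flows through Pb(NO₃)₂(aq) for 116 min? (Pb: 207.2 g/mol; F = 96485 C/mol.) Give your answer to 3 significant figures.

Q = 24.9 A × 6960 s = 1.733×10^5 C
n(e⁻) = 1.733×10^5 / 96485 = 1.796 mol
Pb²⁺ + 2e⁻ → Pb, so n(Pb) = 1.796 / 2 = 0.8980 mol
m = 0.8980 × 207.2 = 186 g

186 g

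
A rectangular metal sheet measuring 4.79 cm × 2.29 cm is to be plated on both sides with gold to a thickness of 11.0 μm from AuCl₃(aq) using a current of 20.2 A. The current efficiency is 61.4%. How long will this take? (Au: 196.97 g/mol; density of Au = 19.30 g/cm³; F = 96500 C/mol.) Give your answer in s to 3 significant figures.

55.2 s

Plated area = 2 × 4.79 × 2.29 = 21.94 cm²
Volume = 21.94 × 11.0×10⁻⁴ cm = 0.02413 cm³
m(Au) = 0.02413 × 19.30 = 0.4657 g
n(Au) = 0.4657 / 196.97 = 0.002364 mol; n(e⁻) = 3 × 0.002364 = 0.007092 mol
Q = 0.007092 × 96500 / 0.614 = 1115 C
t = 1115 / 20.2 = 55.20 s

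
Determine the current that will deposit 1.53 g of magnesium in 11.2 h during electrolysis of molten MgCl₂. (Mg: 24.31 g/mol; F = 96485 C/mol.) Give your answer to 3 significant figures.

0.301 A

n(Mg) = 1.53 / 24.31 = 0.06294 mol
Mg²⁺ + 2e⁻ → Mg, so n(e⁻) = 2 × 0.06294 = 0.1259 mol
Q = 0.1259 × 96485 = 12150 C
I = Q / t = 12150 / 40320 s = 0.301 A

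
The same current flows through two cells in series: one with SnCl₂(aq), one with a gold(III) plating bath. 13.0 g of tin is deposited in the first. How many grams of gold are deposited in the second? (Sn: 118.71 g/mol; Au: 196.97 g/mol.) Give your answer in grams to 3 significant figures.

n(Sn) = 13.0 / 118.71 = 0.1095 mol
Sn²⁺ + 2e⁻ → Sn, so n(e⁻) = 2 × 0.1095 = 0.2190 mol
Since the cells are in series, n(e⁻) in the Au cell is also 0.2190 mol.
Au³⁺ + 3e⁻ → Au, so n(Au) = 0.2190 / 3 = 0.07300 mol
m(Au) = 0.07300 × 196.97 = 14.4 g

14.4 g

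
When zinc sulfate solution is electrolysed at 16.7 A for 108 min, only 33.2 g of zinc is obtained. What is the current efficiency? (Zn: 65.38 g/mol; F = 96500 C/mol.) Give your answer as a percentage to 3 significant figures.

90.6%

Q = 16.7 × 6480 = 1.082×10^5 C
n(e⁻) = 1.082×10^5 / 96500 = 1.121 mol
Zn²⁺ + 2e⁻ → Zn, so theoretical n(Zn) = 0.5605 mol → 36.65 g
Efficiency = 33.2 / 36.65 = 0.9059 = 90.6%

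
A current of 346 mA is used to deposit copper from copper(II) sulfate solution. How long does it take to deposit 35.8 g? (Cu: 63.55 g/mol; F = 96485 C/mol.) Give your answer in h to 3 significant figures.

n(Cu) = 35.8 / 63.55 = 0.5633 mol
Cu²⁺ + 2e⁻ → Cu, so n(e⁻) = 2 × 0.5633 = 1.127 mol
Q = 1.127 × 96485 = 1.087×10^5 C
t = Q / I = 1.087×10^5 / 0.346 = 3.142×10^5 s = 87.3 h

87.3 h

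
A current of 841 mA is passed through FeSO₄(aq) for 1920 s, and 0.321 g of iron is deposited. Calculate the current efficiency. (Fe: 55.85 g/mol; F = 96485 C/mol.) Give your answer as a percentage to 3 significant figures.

68.7%

Q = 0.841 × 1920 = 1615 C
n(e⁻) = 1615 / 96485 = 0.01674 mol
Fe²⁺ + 2e⁻ → Fe, so theoretical n(Fe) = 0.008370 mol → 0.4675 g
Efficiency = 0.321 / 0.4675 = 0.6866 = 68.7%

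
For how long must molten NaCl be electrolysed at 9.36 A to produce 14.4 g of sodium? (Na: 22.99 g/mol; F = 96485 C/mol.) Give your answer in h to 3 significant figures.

1.79 h

n(Na) = 14.4 / 22.99 = 0.6264 mol
Na⁺ + e⁻ → Na, so n(e⁻) = 0.6264 mol
Q = 0.6264 × 96485 = 60440 C
t = Q / I = 60440 / 9.36 = 6457 s = 1.79 h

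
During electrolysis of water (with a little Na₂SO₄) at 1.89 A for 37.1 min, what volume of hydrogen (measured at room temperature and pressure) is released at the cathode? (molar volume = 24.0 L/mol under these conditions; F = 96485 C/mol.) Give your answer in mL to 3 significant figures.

523 mL

Q = It = 1.89 × 2226 = 4207 C
n(e⁻) = Q/F = 4207/96485 = 0.04360 mol
2H⁺ + 2e⁻ → H₂, so n(H₂) = 0.04360 / 2 = 0.02180 mol
V = 0.02180 × 24.0 = 0.5232 L
= 523 mL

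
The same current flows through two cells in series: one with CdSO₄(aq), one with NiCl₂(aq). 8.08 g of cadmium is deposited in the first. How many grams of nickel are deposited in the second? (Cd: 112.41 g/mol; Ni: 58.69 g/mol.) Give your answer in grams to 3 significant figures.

4.22 g

n(Cd) = 8.08 / 112.41 = 0.07188 mol
Cd²⁺ + 2e⁻ → Cd, so n(e⁻) = 2 × 0.07188 = 0.1438 mol
The cells are in series, so the same charge (and hence the same n(e⁻) = 0.1438 mol) passes through both.
Ni²⁺ + 2e⁻ → Ni, so n(Ni) = 0.1438 / 2 = 0.07190 mol
m(Ni) = 0.07190 × 58.69 = 4.22 g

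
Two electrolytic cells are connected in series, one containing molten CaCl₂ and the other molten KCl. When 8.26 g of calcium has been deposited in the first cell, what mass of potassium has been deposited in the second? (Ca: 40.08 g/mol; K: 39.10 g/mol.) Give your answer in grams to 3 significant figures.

16.1 g

n(Ca) = 8.26 / 40.08 = 0.2061 mol
Ca²⁺ + 2e⁻ → Ca, so n(e⁻) = 2 × 0.2061 = 0.4122 mol
The cells are in series, so the same charge (and hence the same n(e⁻) = 0.4122 mol) passes through both.
K⁺ + e⁻ → K, so n(K) = 0.4122 mol
m(K) = 0.4122 × 39.10 = 16.1 g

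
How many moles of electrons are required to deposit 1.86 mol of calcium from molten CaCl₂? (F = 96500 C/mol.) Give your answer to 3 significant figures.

Ca²⁺ + 2e⁻ → Ca, so n(e⁻) = 2 × 1.86 = 3.720 mol

3.72 mol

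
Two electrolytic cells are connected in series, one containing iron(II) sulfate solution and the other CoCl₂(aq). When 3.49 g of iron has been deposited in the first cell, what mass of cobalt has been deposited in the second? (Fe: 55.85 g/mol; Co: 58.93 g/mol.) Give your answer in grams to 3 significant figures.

n(Fe) = 3.49 / 55.85 = 0.06249 mol
Fe²⁺ + 2e⁻ → Fe, so n(e⁻) = 2 × 0.06249 = 0.1250 mol
Same current for the same time ⇒ same n(e⁻) = 0.1250 mol in both cells.
Co²⁺ + 2e⁻ → Co, so n(Co) = 0.1250 / 2 = 0.06250 mol
m(Co) = 0.06250 × 58.93 = 3.68 g

3.68 g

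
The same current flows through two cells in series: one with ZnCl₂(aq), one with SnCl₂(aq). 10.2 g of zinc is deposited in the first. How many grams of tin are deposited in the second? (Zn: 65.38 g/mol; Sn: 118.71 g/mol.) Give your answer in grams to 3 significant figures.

18.5 g

n(Zn) = 10.2 / 65.38 = 0.1560 mol
Zn²⁺ + 2e⁻ → Zn, so n(e⁻) = 2 × 0.1560 = 0.3120 mol
Since the cells are in series, n(e⁻) in the Sn cell is also 0.3120 mol.
Sn²⁺ + 2e⁻ → Sn, so n(Sn) = 0.3120 / 2 = 0.1560 mol
m(Sn) = 0.1560 × 118.71 = 18.5 g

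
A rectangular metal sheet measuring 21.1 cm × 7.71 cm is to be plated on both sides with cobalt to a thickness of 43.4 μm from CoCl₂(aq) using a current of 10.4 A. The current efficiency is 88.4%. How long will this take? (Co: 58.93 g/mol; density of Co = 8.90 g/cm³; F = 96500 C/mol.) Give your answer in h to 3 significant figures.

1.24 h

Plated area = 2 × 21.1 × 7.71 = 325.4 cm²
Volume = 325.4 × 43.4×10⁻⁴ cm = 1.412 cm³
m(Co) = 1.412 × 8.90 = 12.57 g
n(Co) = 12.57 / 58.93 = 0.2133 mol; n(e⁻) = 2 × 0.2133 = 0.4266 mol
Q = 0.4266 × 96500 / 0.884 = 46570 C
t = 46570 / 10.4 = 4478 s = 1.24 h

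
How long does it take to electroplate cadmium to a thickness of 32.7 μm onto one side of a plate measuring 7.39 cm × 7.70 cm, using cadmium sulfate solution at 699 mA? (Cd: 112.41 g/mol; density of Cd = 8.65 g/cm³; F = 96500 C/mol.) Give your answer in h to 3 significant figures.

Plated area = 7.39 × 7.70 = 56.90 cm²
Volume = 56.90 × 32.7×10⁻⁴ cm = 0.1861 cm³
m(Cd) = 0.1861 × 8.65 = 1.610 g
n(Cd) = 1.610 / 112.41 = 0.01432 mol; n(e⁻) = 2 × 0.01432 = 0.02864 mol
Q = 0.02864 × 96500 = 2764 C
t = 2764 / 0.699 = 3954 s = 1.10 h

1.10 h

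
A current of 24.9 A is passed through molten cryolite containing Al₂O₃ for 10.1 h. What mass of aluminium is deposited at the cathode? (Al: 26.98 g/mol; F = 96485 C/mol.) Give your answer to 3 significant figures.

84.4 g

Q = It = 24.9 × 36360 = 9.054×10^5 C
n(e⁻) = 9.054×10^5 / 96485 = 9.384 mol
Al³⁺ + 3e⁻ → Al, so n(Al) = 9.384 / 3 = 3.128 mol
m = 3.128 × 26.98 = 84.4 g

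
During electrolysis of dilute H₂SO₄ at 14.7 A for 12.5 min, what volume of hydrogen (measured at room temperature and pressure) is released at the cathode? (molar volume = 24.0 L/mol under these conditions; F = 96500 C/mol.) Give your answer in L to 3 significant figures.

Q = 14.7 A × 750 s = 11030 C
n(e⁻) = 11030 / 96500 = 0.1143 mol
2H⁺ + 2e⁻ → H₂, so n(H₂) = 0.1143 / 2 = 0.05715 mol
V = 0.05715 × 24.0 = 1.372 L

1.37 L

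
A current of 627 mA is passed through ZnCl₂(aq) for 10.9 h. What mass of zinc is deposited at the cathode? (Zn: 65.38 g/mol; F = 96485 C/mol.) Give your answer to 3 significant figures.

8.34 g

Q = 0.627 A × 39240 s = 24600 C
n(e⁻) = 24600 / 96485 = 0.2550 mol
Zn²⁺ + 2e⁻ → Zn, so n(Zn) = 0.2550 / 2 = 0.1275 mol
m = 0.1275 × 65.38 = 8.34 g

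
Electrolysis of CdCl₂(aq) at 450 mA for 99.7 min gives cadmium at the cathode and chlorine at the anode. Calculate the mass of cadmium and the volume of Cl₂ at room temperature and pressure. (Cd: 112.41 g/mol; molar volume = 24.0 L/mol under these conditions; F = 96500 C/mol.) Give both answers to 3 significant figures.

1.57 g Cd; 0.335 L Cl₂

Q = 0.450 × 5982 = 2692 C; n(e⁻) = 2692 / 96500 = 0.02790 mol
Cathode: Cd²⁺ + 2e⁻ → Cd → n(Cd) = 0.02790/2 = 0.01395 mol → 1.57 g
Anode: 2Cl⁻ → Cl₂ + 2e⁻ → n(Cl₂) = 0.02790/2 = 0.01395 mol → 0.335 L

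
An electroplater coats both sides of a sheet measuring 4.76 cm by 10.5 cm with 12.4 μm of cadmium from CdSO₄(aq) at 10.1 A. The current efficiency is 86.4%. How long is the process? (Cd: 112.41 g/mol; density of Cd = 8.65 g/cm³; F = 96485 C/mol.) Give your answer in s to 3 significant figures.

211 s

Plated area = 2 × 4.76 × 10.5 = 99.96 cm²
Volume = 99.96 × 12.4×10⁻⁴ cm = 0.1240 cm³
m(Cd) = 0.1240 × 8.65 = 1.073 g
n(Cd) = 1.073 / 112.41 = 0.009545 mol; n(e⁻) = 2 × 0.009545 = 0.01909 mol
Q = 0.01909 × 96485 / 0.864 = 2132 C
t = 2132 / 10.1 = 211.1 s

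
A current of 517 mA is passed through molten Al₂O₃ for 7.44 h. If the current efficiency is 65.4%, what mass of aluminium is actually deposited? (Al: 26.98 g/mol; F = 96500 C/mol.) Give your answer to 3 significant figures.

0.844 g

Q = 0.517 × 26784 = 13850 C
n(e⁻) = 13850 / 96500 = 0.1435 mol
Al³⁺ + 3e⁻ → Al, so theoretical m(Al) = 0.04783 × 26.98 = 1.290 g
Actual mass = 65.4% × 1.290 = 0.844 g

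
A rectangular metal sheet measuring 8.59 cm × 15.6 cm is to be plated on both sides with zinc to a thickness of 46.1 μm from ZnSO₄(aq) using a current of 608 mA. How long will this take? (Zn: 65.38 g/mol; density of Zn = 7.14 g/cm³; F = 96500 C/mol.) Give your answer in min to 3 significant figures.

714 min

Plated area = 2 × 8.59 × 15.6 = 268.0 cm²
Volume = 268.0 × 46.1×10⁻⁴ cm = 1.235 cm³
m(Zn) = 1.235 × 7.14 = 8.818 g
n(Zn) = 8.818 / 65.38 = 0.1349 mol; n(e⁻) = 2 × 0.1349 = 0.2698 mol
Q = 0.2698 × 96500 = 26040 C
t = 26040 / 0.608 = 42830 s = 714 min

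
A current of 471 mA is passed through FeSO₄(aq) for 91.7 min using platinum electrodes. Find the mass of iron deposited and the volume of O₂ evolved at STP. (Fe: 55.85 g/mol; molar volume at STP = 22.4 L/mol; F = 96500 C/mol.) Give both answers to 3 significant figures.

Q = 0.471 × 5502 = 2591 C; n(e⁻) = 2591 / 96500 = 0.02685 mol
Cathode: Fe²⁺ + 2e⁻ → Fe → n(Fe) = 0.02685/2 = 0.01343 mol → 0.750 g
Anode: 2H₂O → O₂ + 4H⁺ + 4e⁻ → n(O₂) = 0.02685/4 = 0.006713 mol → 0.150 L

0.750 g Fe; 0.150 L O₂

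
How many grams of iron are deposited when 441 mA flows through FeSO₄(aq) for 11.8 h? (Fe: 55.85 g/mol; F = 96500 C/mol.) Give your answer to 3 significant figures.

Q = 0.441 A × 42480 s = 18730 C
Moles of electrons = 18730 / 96500 = 0.1941 mol
Fe²⁺ + 2e⁻ → Fe, so n(Fe) = 0.1941 / 2 = 0.09705 mol
m = 0.09705 × 55.85 = 5.42 g

5.42 g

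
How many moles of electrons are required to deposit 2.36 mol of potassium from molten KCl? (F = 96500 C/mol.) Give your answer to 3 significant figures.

2.36 mol

K⁺ + e⁻ → K, so n(e⁻) = 1 × 2.36 = 2.360 mol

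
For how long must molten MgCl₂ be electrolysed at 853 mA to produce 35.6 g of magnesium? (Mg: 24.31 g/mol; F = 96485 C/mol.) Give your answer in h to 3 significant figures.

92.0 h

n(Mg) = 35.6 / 24.31 = 1.464 mol
Mg²⁺ + 2e⁻ → Mg, so n(e⁻) = 2 × 1.464 = 2.928 mol
Q = 2.928 × 96485 = 2.825×10^5 C
t = Q / I = 2.825×10^5 / 0.853 = 3.312×10^5 s = 92.0 h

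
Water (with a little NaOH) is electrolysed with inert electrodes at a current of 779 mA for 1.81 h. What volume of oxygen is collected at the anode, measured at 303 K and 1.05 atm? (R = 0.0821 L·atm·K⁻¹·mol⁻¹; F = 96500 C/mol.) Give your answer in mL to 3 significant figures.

312 mL

Q = 0.779 A × 6516 s = 5076 C
n(e⁻) = Q/F = 5076/96500 = 0.05260 mol
2H₂O → O₂ + 4H⁺ + 4e⁻, so n(O₂) = 0.05260 / 4 = 0.01315 mol
V = nRT/P = 0.01315 × 0.0821 × 303 / 1.05 = 0.3115 L
= 312 mL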